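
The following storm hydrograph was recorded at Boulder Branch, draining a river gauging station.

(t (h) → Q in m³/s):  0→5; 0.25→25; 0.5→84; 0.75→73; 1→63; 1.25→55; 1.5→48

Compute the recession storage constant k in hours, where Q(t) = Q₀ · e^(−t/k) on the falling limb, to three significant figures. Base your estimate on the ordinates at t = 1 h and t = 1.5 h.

On the falling limb, Q drops from 63 to 48 m³/s between t = 1 h and t = 1.5 h (Δt = 0.5 h).
k = −Δt / ln(Q₂/Q₁) = −0.5 / ln(48/63) = 1.84 h.

k ≈ 1.84 h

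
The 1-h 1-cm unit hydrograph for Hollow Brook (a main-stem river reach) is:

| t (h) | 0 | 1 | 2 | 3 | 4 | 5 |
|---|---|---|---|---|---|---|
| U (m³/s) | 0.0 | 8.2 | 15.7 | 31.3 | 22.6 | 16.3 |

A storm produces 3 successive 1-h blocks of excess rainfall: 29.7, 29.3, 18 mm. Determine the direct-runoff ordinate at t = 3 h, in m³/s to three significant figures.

Q ≈ 154 m³/s

By discrete convolution, Q_j = Σ (P_i / 10 mm) · U_{j−i}.
At t = 3 h (j=3): Q = (29.7/10)·31.3 + (29.3/10)·15.7 + (18/10)·8.2 = 154 m³/s.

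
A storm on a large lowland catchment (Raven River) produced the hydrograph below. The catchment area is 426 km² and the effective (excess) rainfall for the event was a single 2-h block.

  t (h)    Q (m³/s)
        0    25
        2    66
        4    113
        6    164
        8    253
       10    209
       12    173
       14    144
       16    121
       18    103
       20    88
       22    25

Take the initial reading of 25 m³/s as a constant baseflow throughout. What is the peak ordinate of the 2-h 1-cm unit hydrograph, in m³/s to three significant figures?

Direct runoff: 0.0, 41.0, 88.0, 139.0, 228.0, 184.0, 148.0, 119.0, 96.0, 78.0, 63.0, 0.0 m³/s; ΣQ_DR = 1184 m³/s, peak = 228.0 m³/s.
Runoff depth d = ΣQ_DR·Δt / A = 1184 × 7200 / (426 km²) = 20.01 mm.
The 1-cm UH is the DRH scaled by (10 mm)/d, so U_p = 228.0 × 10/20.01 = 114 m³/s.

U_p ≈ 114 m³/s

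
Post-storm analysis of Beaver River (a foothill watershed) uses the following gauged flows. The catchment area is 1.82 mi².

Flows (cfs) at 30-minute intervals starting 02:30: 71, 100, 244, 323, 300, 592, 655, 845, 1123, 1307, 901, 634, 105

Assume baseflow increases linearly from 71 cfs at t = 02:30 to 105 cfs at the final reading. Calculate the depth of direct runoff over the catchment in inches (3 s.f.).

Direct runoff: 0.00, 26.17, 167.33, 243.50, 217.67, 506.83, 567.00, 754.17, 1029.33, 1210.50, 801.67, 531.83, 0.00 cfs; ΣQ_DR = 6056 cfs.
V = ΣQ_DR · Δt = 6056 × 1800 s = 1.090 × 10^7 ft³.
Over A = 1.82 mi², depth = V / A = 2.58 in.

d ≈ 2.58 in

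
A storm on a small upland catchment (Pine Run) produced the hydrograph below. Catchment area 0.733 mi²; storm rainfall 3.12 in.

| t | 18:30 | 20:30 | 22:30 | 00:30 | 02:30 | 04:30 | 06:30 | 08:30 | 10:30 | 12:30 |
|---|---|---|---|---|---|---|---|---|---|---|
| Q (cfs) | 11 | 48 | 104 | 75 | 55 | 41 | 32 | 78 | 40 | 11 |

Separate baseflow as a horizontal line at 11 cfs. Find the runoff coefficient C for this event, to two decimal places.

ΣQ_DR = 385.0 cfs; V = ΣQ_DR·Δt = 2.772 × 10^6 ft³.
Runoff depth d = V / A = 1.628 in.
C = d / P = 1.628 / 3.12 = 0.52.

C ≈ 0.52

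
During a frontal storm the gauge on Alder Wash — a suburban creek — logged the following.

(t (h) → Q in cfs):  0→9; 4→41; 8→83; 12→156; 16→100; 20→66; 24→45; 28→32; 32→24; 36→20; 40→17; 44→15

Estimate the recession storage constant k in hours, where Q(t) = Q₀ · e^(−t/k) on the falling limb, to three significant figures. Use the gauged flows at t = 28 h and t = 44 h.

k ≈ 21.1 h

On the falling limb, Q drops from 32 to 15 cfs between t = 28 h and t = 44 h (Δt = 16 h).
k = −Δt / ln(Q₂/Q₁) = −16 / ln(15/32) = 21.1 h.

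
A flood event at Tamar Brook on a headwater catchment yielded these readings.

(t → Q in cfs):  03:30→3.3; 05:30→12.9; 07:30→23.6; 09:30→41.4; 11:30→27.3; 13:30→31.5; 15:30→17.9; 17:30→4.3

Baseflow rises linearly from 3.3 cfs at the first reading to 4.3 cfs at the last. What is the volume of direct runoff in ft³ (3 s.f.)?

Direct-runoff ordinates (Q − Q_b): 0.00, 9.46, 20.01, 37.67, 23.43, 27.49, 13.74, 0.00 cfs.
ΣQ_DR = 131.8 cfs.
With Δt = 2 h = 7200 s, V = ΣQ_DR · Δt = 131.8 × 7200 = 9.49 × 10^5 ft³.

V ≈ 9.49 × 10^5 ft³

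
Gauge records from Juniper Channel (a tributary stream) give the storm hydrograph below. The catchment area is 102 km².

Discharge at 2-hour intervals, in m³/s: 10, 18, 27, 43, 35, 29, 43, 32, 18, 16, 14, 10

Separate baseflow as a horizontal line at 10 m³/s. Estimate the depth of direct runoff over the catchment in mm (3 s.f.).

d ≈ 12.4 mm

Direct runoff: 0.0, 8.0, 17.0, 33.0, 25.0, 19.0, 33.0, 22.0, 8.0, 6.0, 4.0, 0.0 m³/s; ΣQ_DR = 175.0 m³/s.
V = ΣQ_DR · Δt = 175.0 × 7200 s = 1.260 × 10^6 m³.
Over A = 102 km², depth = V / A = 12.4 mm.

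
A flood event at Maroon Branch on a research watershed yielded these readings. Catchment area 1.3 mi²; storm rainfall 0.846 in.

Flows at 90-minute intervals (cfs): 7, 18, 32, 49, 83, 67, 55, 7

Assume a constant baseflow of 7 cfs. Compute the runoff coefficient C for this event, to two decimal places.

C ≈ 0.55

ΣQ_DR = 262.0 cfs; V = ΣQ_DR·Δt = 1.415 × 10^6 ft³.
Runoff depth d = V / A = 0.4685 in.
C = d / P = 0.4685 / 0.846 = 0.55.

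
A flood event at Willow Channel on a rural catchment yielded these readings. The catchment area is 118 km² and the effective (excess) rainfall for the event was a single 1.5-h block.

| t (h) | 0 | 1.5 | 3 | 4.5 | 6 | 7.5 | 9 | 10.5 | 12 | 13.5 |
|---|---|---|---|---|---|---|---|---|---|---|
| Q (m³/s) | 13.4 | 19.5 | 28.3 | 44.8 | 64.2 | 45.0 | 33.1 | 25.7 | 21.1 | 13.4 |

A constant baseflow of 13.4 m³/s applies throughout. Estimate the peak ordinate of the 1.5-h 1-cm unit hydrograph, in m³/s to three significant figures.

Direct runoff: 0.0, 6.1, 14.9, 31.4, 50.8, 31.6, 19.7, 12.3, 7.7, 0.0 m³/s; ΣQ_DR = 174.5 m³/s, peak = 50.8 m³/s.
Runoff depth d = ΣQ_DR·Δt / A = 174.5 × 5400 / (118 km²) = 7.986 mm.
The 1-cm UH is the DRH scaled by (10 mm)/d, so U_p = 50.8 × 10/7.986 = 63.6 m³/s.

U_p ≈ 63.6 m³/s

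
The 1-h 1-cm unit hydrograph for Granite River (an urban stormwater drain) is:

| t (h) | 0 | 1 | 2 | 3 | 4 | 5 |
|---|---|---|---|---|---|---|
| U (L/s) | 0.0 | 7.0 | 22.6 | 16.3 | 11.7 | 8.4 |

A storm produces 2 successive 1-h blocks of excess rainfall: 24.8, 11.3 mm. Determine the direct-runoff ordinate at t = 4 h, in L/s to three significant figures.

Q ≈ 47.4 L/s

By discrete convolution, Q_j = Σ (P_i / 10 mm) · U_{j−i}.
At t = 4 h (j=4): Q = (24.8/10)·11.7 + (11.3/10)·16.3 = 47.4 L/s.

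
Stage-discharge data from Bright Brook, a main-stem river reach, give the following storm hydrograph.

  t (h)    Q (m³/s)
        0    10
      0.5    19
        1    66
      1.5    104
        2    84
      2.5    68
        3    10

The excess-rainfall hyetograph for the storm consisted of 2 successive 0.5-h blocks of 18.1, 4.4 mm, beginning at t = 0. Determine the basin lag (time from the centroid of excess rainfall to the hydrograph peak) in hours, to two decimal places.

Centroid of excess rainfall: t_c = Σ P_i·t̄_i / ΣP_i = 0.3478 h (block centres at 0.25, 0.75 h).
Hydrograph peak occurs at t = 1.5 h, so basin lag t_L = 1.5 − 0.3478 = 1.15 h.

t_L ≈ 1.15 h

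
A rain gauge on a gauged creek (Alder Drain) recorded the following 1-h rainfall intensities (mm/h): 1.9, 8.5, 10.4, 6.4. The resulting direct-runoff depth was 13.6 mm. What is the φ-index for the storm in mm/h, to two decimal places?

φ ≈ 3.90 mm/h

Only the 3 blocks with intensity above φ contribute runoff: 8.5, 10.4, 6.4 mm/h.
Σ(I−φ)·Δt = d  ⇒  (8.5+10.4+6.4 − 3φ)·1 = 13.6
φ = (25.30 − 13.6/1) / 3 = 3.90 mm/h.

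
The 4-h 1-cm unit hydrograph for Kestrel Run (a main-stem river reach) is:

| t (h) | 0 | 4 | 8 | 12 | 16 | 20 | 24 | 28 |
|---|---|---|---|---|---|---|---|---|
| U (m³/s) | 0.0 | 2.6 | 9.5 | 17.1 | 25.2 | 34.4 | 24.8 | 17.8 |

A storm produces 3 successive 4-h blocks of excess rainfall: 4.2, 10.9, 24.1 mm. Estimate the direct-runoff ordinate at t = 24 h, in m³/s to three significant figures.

Q ≈ 109 m³/s

By discrete convolution, Q_j = Σ (P_i / 10 mm) · U_{j−i}.
At t = 24 h (j=6): Q = (4.2/10)·24.8 + (10.9/10)·34.4 + (24.1/10)·25.2 = 109 m³/s.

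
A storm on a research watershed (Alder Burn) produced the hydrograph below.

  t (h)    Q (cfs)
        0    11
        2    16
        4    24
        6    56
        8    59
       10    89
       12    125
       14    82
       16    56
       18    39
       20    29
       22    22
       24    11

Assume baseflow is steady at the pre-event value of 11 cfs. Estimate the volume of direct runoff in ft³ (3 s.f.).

V ≈ 3.43 × 10^6 ft³

Direct-runoff ordinates (Q − Q_b): 0.0, 5.0, 13.0, 45.0, 48.0, 78.0, 114.0, 71.0, 45.0, 28.0, 18.0, 11.0, 0.0 cfs.
ΣQ_DR = 476.0 cfs.
With Δt = 2 h = 7200 s, V = ΣQ_DR · Δt = 476.0 × 7200 = 3.43 × 10^6 ft³.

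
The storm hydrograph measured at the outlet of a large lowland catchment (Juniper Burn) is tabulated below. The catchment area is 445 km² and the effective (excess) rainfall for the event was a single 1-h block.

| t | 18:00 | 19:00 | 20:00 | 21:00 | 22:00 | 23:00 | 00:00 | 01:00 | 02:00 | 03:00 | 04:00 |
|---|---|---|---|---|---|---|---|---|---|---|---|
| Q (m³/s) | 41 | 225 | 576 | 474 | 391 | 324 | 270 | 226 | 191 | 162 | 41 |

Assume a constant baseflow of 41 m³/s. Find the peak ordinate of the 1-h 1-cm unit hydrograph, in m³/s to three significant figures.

Direct runoff: 0.0, 184.0, 535.0, 433.0, 350.0, 283.0, 229.0, 185.0, 150.0, 121.0, 0.0 m³/s; ΣQ_DR = 2470 m³/s, peak = 535.0 m³/s.
Runoff depth d = ΣQ_DR·Δt / A = 2470 × 3600 / (445 km²) = 19.98 mm.
The 1-cm UH is the DRH scaled by (10 mm)/d, so U_p = 535.0 × 10/19.98 = 268 m³/s.

U_p ≈ 268 m³/s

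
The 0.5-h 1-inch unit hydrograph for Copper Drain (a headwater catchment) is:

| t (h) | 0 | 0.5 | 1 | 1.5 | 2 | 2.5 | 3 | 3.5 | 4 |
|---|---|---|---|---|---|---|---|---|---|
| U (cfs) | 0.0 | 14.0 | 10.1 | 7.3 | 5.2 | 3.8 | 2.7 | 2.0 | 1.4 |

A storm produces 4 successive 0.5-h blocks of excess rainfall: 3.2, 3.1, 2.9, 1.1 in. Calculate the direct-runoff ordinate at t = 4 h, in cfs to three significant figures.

By discrete convolution, Q_j = Σ (P_i / 1 in) · U_{j−i}.
At t = 4 h (j=8): Q = (3.2/1)·1.4 + (3.1/1)·2.0 + (2.9/1)·2.7 + (1.1/1)·3.8 = 22.7 cfs.

Q ≈ 22.7 cfs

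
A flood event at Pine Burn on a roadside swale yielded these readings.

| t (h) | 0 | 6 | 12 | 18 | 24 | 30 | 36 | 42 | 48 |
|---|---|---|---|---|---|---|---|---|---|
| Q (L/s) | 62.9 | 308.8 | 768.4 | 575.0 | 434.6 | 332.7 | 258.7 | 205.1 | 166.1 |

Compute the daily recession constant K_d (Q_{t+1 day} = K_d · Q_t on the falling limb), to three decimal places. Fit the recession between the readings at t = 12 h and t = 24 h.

K_d ≈ 0.320

Between t = 12 h and t = 24 h the flow falls from 768.4 to 434.6 L/s over 2×6 h = 12 h.
Per-interval ratio K = (434.6/768.4)^(1/2) = 0.7521; K_d = K^(24/6) = 0.320.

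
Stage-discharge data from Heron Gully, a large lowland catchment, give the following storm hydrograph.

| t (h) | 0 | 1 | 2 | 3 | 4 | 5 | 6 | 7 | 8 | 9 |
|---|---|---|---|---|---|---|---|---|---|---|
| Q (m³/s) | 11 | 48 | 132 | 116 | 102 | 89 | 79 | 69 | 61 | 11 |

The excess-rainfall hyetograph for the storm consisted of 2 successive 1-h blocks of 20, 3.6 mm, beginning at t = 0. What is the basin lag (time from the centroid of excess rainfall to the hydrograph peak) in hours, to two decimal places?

t_L ≈ 1.35 h

Centroid of excess rainfall: t_c = Σ P_i·t̄_i / ΣP_i = 0.6525 h (block centres at 0.5, 1.5 h).
Hydrograph peak occurs at t = 2 h, so basin lag t_L = 2 − 0.6525 = 1.35 h.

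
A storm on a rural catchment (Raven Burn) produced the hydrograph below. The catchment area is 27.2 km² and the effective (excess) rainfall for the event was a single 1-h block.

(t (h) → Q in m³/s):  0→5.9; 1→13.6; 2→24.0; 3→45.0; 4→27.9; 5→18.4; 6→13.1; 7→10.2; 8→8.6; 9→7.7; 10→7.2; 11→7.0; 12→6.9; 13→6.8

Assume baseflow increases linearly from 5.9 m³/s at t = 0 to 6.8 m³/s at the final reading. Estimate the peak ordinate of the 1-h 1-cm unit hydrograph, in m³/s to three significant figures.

Direct runoff: 0.00, 7.63, 17.96, 38.89, 21.72, 12.15, 6.78, 3.82, 2.15, 1.18, 0.61, 0.34, 0.17, 0.00 m³/s; ΣQ_DR = 113.4 m³/s, peak = 38.89 m³/s.
Runoff depth d = ΣQ_DR·Δt / A = 113.4 × 3600 / (27.2 km²) = 15.01 mm.
The 1-cm UH is the DRH scaled by (10 mm)/d, so U_p = 38.89 × 10/15.01 = 25.9 m³/s.

U_p ≈ 25.9 m³/s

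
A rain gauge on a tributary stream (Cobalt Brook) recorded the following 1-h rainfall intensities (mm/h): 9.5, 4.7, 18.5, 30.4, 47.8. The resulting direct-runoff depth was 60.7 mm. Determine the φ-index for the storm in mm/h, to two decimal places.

Only the 3 blocks with intensity above φ contribute runoff: 18.5, 30.4, 47.8 mm/h.
Σ(I−φ)·Δt = d  ⇒  (18.5+30.4+47.8 − 3φ)·1 = 60.7
φ = (96.70 − 60.7/1) / 3 = 12.00 mm/h.

φ ≈ 12.00 mm/h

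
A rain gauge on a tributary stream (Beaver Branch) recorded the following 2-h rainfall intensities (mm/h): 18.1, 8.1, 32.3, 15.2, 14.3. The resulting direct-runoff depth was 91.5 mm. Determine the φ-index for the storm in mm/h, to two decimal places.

Only the 4 blocks with intensity above φ contribute runoff: 18.1, 32.3, 15.2, 14.3 mm/h.
Σ(I−φ)·Δt = d  ⇒  (18.1+32.3+15.2+14.3 − 4φ)·2 = 91.5
φ = (79.90 − 91.5/2) / 4 = 8.54 mm/h.

φ ≈ 8.54 mm/h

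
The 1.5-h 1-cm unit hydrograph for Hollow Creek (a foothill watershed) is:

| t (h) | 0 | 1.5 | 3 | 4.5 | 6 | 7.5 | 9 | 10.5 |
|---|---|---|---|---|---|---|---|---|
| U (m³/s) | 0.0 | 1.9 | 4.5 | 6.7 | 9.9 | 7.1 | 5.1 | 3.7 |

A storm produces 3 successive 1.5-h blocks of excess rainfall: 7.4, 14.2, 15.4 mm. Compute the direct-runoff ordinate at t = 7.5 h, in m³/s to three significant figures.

Q ≈ 29.6 m³/s

By discrete convolution, Q_j = Σ (P_i / 10 mm) · U_{j−i}.
At t = 7.5 h (j=5): Q = (7.4/10)·7.1 + (14.2/10)·9.9 + (15.4/10)·6.7 = 29.6 m³/s.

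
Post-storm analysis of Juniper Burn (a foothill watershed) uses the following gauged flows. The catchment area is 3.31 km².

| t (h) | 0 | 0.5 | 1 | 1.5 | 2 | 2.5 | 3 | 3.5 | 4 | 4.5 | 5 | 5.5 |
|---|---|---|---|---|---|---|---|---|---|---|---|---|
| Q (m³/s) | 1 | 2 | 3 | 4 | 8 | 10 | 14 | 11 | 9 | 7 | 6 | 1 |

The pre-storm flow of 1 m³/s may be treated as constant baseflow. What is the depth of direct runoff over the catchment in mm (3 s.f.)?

Direct runoff: 0.0, 1.0, 2.0, 3.0, 7.0, 9.0, 13.0, 10.0, 8.0, 6.0, 5.0, 0.0 m³/s; ΣQ_DR = 64.00 m³/s.
V = ΣQ_DR · Δt = 64.00 × 1800 s = 1.152 × 10^5 m³.
Over A = 3.31 km², depth = V / A = 34.8 mm.

d ≈ 34.8 mm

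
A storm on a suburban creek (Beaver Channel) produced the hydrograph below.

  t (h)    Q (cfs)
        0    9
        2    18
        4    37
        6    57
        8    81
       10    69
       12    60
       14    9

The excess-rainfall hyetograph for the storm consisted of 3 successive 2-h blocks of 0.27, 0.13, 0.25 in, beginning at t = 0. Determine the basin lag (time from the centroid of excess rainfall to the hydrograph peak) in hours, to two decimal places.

t_L ≈ 5.06 h

Centroid of excess rainfall: t_c = Σ P_i·t̄_i / ΣP_i = 2.9385 h (block centres at 1, 3, 5 h).
Hydrograph peak occurs at t = 8 h, so basin lag t_L = 8 − 2.9385 = 5.06 h.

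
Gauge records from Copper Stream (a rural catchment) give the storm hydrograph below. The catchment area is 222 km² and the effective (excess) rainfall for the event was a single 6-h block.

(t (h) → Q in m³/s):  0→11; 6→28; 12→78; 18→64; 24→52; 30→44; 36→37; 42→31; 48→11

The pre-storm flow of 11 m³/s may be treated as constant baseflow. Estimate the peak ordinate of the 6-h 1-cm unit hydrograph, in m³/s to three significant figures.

U_p ≈ 26.8 m³/s

Direct runoff: 0.0, 17.0, 67.0, 53.0, 41.0, 33.0, 26.0, 20.0, 0.0 m³/s; ΣQ_DR = 257.0 m³/s, peak = 67.0 m³/s.
Runoff depth d = ΣQ_DR·Δt / A = 257.0 × 21600 / (222 km²) = 25.01 mm.
The 1-cm UH is the DRH scaled by (10 mm)/d, so U_p = 67.0 × 10/25.01 = 26.8 m³/s.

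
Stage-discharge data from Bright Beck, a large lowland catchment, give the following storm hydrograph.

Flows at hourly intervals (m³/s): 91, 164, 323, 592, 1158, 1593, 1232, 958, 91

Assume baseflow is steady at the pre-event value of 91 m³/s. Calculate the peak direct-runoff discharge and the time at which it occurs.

Subtracting baseflow gives direct-runoff ordinates: 0.0, 73.0, 232.0, 501.0, 1067.0, 1502.0, 1141.0, 867.0, 0.0 m³/s.
The maximum is 1502.0 m³/s, occurring at the reading for t = 5 h.

Q_p = 1502.0 m³/s at t = 5 h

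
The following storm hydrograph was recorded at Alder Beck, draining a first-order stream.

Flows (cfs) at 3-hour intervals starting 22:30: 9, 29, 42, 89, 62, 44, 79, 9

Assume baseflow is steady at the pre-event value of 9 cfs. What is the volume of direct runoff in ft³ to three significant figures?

Direct-runoff ordinates (Q − Q_b): 0.0, 20.0, 33.0, 80.0, 53.0, 35.0, 70.0, 0.0 cfs.
ΣQ_DR = 291.0 cfs.
With Δt = 3 h = 10800 s, V = ΣQ_DR · Δt = 291.0 × 10800 = 3.14 × 10^6 ft³.

V ≈ 3.14 × 10^6 ft³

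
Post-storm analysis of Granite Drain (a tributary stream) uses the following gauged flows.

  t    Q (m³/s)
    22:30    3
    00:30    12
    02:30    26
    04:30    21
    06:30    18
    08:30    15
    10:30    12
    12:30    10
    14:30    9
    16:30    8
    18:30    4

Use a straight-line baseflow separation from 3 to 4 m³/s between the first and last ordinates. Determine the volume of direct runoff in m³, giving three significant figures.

V ≈ 7.16 × 10^5 m³

Direct-runoff ordinates (Q − Q_b): 0.00, 8.90, 22.80, 17.70, 14.60, 11.50, 8.40, 6.30, 5.20, 4.10, 0.00 m³/s.
ΣQ_DR = 99.50 m³/s.
With Δt = 2 h = 7200 s, V = ΣQ_DR · Δt = 99.50 × 7200 = 7.16 × 10^5 m³.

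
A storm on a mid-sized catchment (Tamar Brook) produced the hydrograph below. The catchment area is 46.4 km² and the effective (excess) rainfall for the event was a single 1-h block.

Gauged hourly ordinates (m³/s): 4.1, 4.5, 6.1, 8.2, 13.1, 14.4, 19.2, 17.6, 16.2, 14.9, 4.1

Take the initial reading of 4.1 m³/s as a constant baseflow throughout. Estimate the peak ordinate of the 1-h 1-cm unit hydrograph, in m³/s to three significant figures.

U_p ≈ 25.2 m³/s

Direct runoff: 0.0, 0.4, 2.0, 4.1, 9.0, 10.3, 15.1, 13.5, 12.1, 10.8, 0.0 m³/s; ΣQ_DR = 77.30 m³/s, peak = 15.1 m³/s.
Runoff depth d = ΣQ_DR·Δt / A = 77.30 × 3600 / (46.4 km²) = 5.997 mm.
The 1-cm UH is the DRH scaled by (10 mm)/d, so U_p = 15.1 × 10/5.997 = 25.2 m³/s.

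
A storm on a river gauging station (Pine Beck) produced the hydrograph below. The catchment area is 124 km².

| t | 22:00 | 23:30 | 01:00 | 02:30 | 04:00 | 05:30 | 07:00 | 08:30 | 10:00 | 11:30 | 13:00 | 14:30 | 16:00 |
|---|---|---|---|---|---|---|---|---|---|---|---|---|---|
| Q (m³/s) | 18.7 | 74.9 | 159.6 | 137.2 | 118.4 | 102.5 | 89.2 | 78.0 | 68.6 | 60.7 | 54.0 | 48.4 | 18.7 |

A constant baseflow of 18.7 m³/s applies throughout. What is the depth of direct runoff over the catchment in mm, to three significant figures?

d ≈ 34.2 mm

Direct runoff: 0.0, 56.2, 140.9, 118.5, 99.7, 83.8, 70.5, 59.3, 49.9, 42.0, 35.3, 29.7, 0.0 m³/s; ΣQ_DR = 785.8 m³/s.
V = ΣQ_DR · Δt = 785.8 × 5400 s = 4.243 × 10^6 m³.
Over A = 124 km², depth = V / A = 34.2 mm.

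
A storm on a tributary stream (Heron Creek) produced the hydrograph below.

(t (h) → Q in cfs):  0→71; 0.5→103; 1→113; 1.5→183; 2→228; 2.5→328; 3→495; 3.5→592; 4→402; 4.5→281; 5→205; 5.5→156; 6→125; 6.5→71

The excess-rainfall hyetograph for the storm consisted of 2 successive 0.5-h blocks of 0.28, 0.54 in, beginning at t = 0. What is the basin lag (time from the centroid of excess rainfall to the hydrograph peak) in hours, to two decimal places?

t_L ≈ 2.92 h

Centroid of excess rainfall: t_c = Σ P_i·t̄_i / ΣP_i = 0.5793 h (block centres at 0.25, 0.75 h).
Hydrograph peak occurs at t = 3.5 h, so basin lag t_L = 3.5 − 0.5793 = 2.92 h.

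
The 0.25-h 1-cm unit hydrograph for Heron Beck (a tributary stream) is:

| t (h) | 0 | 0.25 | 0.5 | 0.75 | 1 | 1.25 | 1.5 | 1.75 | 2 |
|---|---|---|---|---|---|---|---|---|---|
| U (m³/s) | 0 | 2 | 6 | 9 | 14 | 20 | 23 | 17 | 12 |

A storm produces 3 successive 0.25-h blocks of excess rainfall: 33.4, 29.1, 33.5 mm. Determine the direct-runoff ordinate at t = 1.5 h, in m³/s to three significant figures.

Q ≈ 182 m³/s

By discrete convolution, Q_j = Σ (P_i / 10 mm) · U_{j−i}.
At t = 1.5 h (j=6): Q = (33.4/10)·23 + (29.1/10)·20 + (33.5/10)·14 = 182 m³/s.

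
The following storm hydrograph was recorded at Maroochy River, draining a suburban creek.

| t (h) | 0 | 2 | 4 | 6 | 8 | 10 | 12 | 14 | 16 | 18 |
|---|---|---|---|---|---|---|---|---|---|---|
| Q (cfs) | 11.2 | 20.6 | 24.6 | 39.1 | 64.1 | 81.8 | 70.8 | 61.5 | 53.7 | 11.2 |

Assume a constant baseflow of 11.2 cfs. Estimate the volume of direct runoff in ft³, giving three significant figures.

Direct-runoff ordinates (Q − Q_b): 0.0, 9.4, 13.4, 27.9, 52.9, 70.6, 59.6, 50.3, 42.5, 0.0 cfs.
ΣQ_DR = 326.6 cfs.
With Δt = 2 h = 7200 s, V = ΣQ_DR · Δt = 326.6 × 7200 = 2.35 × 10^6 ft³.

V ≈ 2.35 × 10^6 ft³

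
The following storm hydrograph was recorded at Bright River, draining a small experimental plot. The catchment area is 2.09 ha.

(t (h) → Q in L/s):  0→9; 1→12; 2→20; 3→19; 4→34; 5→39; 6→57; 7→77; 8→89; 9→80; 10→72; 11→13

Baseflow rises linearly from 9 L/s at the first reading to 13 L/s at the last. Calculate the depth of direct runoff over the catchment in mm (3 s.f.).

Direct runoff: 0.00, 2.64, 10.27, 8.91, 23.55, 28.18, 45.82, 65.45, 77.09, 67.73, 59.36, 0.00 L/s; ΣQ_DR = 389.0 L/s.
V = ΣQ_DR · Δt = 389.0 × 3600 s = 1.400 × 10^6 L.
Over A = 2.09 ha, depth = V / A = 67.0 mm.

d ≈ 67.0 mm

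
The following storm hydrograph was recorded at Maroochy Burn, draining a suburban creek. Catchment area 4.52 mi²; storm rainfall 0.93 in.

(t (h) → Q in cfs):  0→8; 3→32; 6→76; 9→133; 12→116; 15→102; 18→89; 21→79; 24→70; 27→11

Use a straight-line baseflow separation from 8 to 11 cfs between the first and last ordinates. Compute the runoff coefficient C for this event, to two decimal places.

ΣQ_DR = 621.0 cfs; V = ΣQ_DR·Δt = 6.707 × 10^6 ft³.
Runoff depth d = V / A = 0.6387 in.
C = d / P = 0.6387 / 0.93 = 0.69.

C ≈ 0.69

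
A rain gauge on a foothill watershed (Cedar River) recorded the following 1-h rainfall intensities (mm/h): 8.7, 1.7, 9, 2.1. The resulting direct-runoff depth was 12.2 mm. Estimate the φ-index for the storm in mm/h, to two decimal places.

Only the 2 blocks with intensity above φ contribute runoff: 8.7, 9 mm/h.
Σ(I−φ)·Δt = d  ⇒  (8.7+9 − 2φ)·1 = 12.2
φ = (17.70 − 12.2/1) / 2 = 2.75 mm/h.

φ ≈ 2.75 mm/h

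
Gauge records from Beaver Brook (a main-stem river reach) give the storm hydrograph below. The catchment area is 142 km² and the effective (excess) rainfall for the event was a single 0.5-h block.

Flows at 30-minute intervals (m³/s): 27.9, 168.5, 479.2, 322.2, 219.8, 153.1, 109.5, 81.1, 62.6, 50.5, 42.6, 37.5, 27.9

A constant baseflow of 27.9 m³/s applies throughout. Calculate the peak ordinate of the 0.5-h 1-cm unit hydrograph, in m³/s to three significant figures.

Direct runoff: 0.0, 140.6, 451.3, 294.3, 191.9, 125.2, 81.6, 53.2, 34.7, 22.6, 14.7, 9.6, 0.0 m³/s; ΣQ_DR = 1420 m³/s, peak = 451.3 m³/s.
Runoff depth d = ΣQ_DR·Δt / A = 1420 × 1800 / (142 km²) = 18.00 mm.
The 1-cm UH is the DRH scaled by (10 mm)/d, so U_p = 451.3 × 10/18.00 = 251 m³/s.

U_p ≈ 251 m³/s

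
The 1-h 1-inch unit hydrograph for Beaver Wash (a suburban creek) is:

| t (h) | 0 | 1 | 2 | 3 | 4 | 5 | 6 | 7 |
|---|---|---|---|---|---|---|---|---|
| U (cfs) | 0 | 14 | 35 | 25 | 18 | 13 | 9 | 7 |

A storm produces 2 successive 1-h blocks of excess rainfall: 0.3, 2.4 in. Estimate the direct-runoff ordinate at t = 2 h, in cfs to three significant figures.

By discrete convolution, Q_j = Σ (P_i / 1 in) · U_{j−i}.
At t = 2 h (j=2): Q = (0.3/1)·35 + (2.4/1)·14 = 44.1 cfs.

Q ≈ 44.1 cfs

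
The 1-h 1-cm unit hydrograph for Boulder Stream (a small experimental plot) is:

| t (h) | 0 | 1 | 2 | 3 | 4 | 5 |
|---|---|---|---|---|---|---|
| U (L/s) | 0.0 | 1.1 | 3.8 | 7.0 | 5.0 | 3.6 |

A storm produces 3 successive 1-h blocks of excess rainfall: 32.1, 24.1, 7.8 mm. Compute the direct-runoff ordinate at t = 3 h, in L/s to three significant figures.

By discrete convolution, Q_j = Σ (P_i / 10 mm) · U_{j−i}.
At t = 3 h (j=3): Q = (32.1/10)·7.0 + (24.1/10)·3.8 + (7.8/10)·1.1 = 32.5 L/s.

Q ≈ 32.5 L/s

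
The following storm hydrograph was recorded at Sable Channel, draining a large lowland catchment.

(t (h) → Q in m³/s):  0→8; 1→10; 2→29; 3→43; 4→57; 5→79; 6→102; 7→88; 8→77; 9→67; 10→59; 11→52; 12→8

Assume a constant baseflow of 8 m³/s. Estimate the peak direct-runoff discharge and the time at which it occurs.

Q_p = 94.0 m³/s at t = 6 h

Subtracting baseflow gives direct-runoff ordinates: 0.0, 2.0, 21.0, 35.0, 49.0, 71.0, 94.0, 80.0, 69.0, 59.0, 51.0, 44.0, 0.0 m³/s.
The maximum is 94.0 m³/s, occurring at the reading for t = 6 h.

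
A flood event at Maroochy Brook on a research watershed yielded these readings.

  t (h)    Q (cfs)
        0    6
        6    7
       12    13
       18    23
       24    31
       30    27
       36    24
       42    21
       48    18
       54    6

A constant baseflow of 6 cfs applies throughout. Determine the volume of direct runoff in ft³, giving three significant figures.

Direct-runoff ordinates (Q − Q_b): 0.0, 1.0, 7.0, 17.0, 25.0, 21.0, 18.0, 15.0, 12.0, 0.0 cfs.
ΣQ_DR = 116.0 cfs.
With Δt = 6 h = 21600 s, V = ΣQ_DR · Δt = 116.0 × 21600 = 2.51 × 10^6 ft³.

V ≈ 2.51 × 10^6 ft³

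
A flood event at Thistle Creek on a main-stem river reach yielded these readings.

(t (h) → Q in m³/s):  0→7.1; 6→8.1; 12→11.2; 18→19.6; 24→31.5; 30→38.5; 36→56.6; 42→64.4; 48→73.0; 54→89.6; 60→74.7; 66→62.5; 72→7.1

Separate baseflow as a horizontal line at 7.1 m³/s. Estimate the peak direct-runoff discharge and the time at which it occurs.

Subtracting baseflow gives direct-runoff ordinates: 0.0, 1.0, 4.1, 12.5, 24.4, 31.4, 49.5, 57.3, 65.9, 82.5, 67.6, 55.4, 0.0 m³/s.
The maximum is 82.5 m³/s, occurring at the reading for t = 54 h.

Q_p = 82.5 m³/s at t = 54 h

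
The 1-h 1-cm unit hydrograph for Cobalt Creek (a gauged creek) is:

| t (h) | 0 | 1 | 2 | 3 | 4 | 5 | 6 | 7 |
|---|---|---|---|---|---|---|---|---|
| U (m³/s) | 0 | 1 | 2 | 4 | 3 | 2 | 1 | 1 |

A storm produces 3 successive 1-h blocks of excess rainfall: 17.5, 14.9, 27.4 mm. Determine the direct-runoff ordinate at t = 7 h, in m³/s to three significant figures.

By discrete convolution, Q_j = Σ (P_i / 10 mm) · U_{j−i}.
At t = 7 h (j=7): Q = (17.5/10)·1 + (14.9/10)·1 + (27.4/10)·2 = 8.72 m³/s.

Q ≈ 8.72 m³/s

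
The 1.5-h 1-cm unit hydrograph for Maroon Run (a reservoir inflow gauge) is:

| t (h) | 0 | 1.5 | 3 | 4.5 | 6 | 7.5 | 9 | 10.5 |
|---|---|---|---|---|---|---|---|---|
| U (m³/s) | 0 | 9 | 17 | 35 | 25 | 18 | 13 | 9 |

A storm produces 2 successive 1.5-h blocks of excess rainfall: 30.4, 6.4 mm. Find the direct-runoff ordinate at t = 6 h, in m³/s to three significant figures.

By discrete convolution, Q_j = Σ (P_i / 10 mm) · U_{j−i}.
At t = 6 h (j=4): Q = (30.4/10)·25 + (6.4/10)·35 = 98.4 m³/s.

Q ≈ 98.4 m³/s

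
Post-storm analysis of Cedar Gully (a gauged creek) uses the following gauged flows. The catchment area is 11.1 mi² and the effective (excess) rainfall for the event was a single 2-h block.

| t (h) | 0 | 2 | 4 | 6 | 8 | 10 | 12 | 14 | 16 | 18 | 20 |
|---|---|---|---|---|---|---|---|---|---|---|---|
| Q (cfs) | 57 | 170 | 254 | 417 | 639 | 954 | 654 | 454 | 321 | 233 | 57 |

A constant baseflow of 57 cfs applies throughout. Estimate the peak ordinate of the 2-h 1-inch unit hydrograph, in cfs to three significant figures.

U_p ≈ 897 cfs

Direct runoff: 0.0, 113.0, 197.0, 360.0, 582.0, 897.0, 597.0, 397.0, 264.0, 176.0, 0.0 cfs; ΣQ_DR = 3583 cfs, peak = 897.0 cfs.
Runoff depth d = ΣQ_DR·Δt / A = 3583 × 7200 / (11.1 mi²) = 1.000 in.
The 1-inch UH is the DRH scaled by (1 in)/d, so U_p = 897.0 × 1/1.000 = 897 cfs.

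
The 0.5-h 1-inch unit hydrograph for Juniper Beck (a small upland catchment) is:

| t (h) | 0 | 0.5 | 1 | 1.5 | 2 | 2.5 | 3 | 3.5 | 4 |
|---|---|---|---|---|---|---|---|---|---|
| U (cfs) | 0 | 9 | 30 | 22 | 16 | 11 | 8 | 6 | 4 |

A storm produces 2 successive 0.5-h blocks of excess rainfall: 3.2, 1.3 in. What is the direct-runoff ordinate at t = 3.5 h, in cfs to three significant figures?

Q ≈ 29.6 cfs

By discrete convolution, Q_j = Σ (P_i / 1 in) · U_{j−i}.
At t = 3.5 h (j=7): Q = (3.2/1)·6 + (1.3/1)·8 = 29.6 cfs.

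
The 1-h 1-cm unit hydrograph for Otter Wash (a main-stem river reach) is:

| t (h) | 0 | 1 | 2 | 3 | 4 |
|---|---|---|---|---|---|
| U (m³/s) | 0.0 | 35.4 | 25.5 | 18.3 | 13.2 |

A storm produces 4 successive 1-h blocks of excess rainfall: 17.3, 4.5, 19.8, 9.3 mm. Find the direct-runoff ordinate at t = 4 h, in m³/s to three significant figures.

By discrete convolution, Q_j = Σ (P_i / 10 mm) · U_{j−i}.
At t = 4 h (j=4): Q = (17.3/10)·13.2 + (4.5/10)·18.3 + (19.8/10)·25.5 + (9.3/10)·35.4 = 114 m³/s.

Q ≈ 114 m³/s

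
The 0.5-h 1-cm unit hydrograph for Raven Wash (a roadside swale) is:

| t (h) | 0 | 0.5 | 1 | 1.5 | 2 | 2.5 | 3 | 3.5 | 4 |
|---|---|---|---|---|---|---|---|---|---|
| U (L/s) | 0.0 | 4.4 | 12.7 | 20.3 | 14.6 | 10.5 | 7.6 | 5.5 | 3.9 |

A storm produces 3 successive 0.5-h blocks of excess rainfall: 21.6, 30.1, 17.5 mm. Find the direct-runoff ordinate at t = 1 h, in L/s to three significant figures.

By discrete convolution, Q_j = Σ (P_i / 10 mm) · U_{j−i}.
At t = 1 h (j=2): Q = (21.6/10)·12.7 + (30.1/10)·4.4 + (17.5/10)·0.0 = 40.7 L/s.

Q ≈ 40.7 L/s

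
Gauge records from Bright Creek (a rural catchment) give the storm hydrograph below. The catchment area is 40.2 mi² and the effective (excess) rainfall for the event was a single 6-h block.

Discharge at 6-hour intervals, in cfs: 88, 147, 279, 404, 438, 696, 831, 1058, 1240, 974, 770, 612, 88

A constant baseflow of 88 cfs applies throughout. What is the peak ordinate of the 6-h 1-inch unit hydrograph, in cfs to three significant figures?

U_p ≈ 769 cfs

Direct runoff: 0.0, 59.0, 191.0, 316.0, 350.0, 608.0, 743.0, 970.0, 1152.0, 886.0, 682.0, 524.0, 0.0 cfs; ΣQ_DR = 6481 cfs, peak = 1152.0 cfs.
Runoff depth d = ΣQ_DR·Δt / A = 6481 × 21600 / (40.2 mi²) = 1.499 in.
The 1-inch UH is the DRH scaled by (1 in)/d, so U_p = 1152.0 × 1/1.499 = 769 cfs.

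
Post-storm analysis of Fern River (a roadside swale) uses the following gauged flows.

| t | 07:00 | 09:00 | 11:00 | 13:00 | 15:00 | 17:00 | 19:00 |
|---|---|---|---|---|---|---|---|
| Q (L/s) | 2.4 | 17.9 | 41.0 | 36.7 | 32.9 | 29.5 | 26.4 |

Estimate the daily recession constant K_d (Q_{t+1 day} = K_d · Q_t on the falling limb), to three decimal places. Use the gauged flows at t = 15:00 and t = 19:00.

K_d ≈ 0.267

Between t = 15:00 and t = 19:00 the flow falls from 32.9 to 26.4 L/s over 2×2 h = 4 h.
Per-interval ratio K = (26.4/32.9)^(1/2) = 0.8958; K_d = K^(24/2) = 0.267.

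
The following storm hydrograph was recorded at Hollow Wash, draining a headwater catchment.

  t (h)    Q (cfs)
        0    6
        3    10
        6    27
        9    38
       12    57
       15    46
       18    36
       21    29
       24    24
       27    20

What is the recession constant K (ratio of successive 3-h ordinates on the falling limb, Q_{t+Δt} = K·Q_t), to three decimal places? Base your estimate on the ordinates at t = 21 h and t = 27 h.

K ≈ 0.830

Using the recession-limb readings at t = 21 h and t = 27 h: Q falls from 29 to 20 cfs over 2 intervals.
K = (Q₂/Q₁)^(1/2) = (20/29)^(1/2) = 0.830.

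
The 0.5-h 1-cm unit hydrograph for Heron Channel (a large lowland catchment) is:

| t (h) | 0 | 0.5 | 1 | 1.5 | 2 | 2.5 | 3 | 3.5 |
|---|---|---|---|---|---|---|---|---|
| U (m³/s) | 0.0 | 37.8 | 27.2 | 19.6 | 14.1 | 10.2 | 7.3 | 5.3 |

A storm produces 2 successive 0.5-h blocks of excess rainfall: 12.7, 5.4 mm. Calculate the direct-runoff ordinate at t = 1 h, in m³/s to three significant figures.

By discrete convolution, Q_j = Σ (P_i / 10 mm) · U_{j−i}.
At t = 1 h (j=2): Q = (12.7/10)·27.2 + (5.4/10)·37.8 = 55.0 m³/s.

Q ≈ 55.0 m³/s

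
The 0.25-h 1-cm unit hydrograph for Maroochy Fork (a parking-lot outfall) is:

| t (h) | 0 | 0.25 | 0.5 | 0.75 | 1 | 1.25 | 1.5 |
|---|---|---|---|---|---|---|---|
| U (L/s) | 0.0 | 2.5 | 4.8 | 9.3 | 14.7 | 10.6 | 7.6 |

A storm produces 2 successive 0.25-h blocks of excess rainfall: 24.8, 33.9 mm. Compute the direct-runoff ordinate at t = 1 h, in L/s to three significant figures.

By discrete convolution, Q_j = Σ (P_i / 10 mm) · U_{j−i}.
At t = 1 h (j=4): Q = (24.8/10)·14.7 + (33.9/10)·9.3 = 68.0 L/s.

Q ≈ 68.0 L/s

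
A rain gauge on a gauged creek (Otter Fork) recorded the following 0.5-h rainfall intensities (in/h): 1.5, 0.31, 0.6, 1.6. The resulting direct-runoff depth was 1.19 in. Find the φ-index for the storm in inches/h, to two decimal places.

Only the 3 blocks with intensity above φ contribute runoff: 1.5, 0.6, 1.6 in/h.
Σ(I−φ)·Δt = d  ⇒  (1.5+0.6+1.6 − 3φ)·0.5 = 1.19
φ = (3.700 − 1.19/0.5) / 3 = 0.44 in/h.

φ ≈ 0.44 in/h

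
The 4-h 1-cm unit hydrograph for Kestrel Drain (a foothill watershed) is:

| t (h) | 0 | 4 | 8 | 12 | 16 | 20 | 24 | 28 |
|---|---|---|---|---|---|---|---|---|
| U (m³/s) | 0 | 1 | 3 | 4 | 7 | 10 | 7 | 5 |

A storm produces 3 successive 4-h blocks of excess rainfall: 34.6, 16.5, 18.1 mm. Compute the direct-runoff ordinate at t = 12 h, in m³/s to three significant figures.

By discrete convolution, Q_j = Σ (P_i / 10 mm) · U_{j−i}.
At t = 12 h (j=3): Q = (34.6/10)·4 + (16.5/10)·3 + (18.1/10)·1 = 20.6 m³/s.

Q ≈ 20.6 m³/s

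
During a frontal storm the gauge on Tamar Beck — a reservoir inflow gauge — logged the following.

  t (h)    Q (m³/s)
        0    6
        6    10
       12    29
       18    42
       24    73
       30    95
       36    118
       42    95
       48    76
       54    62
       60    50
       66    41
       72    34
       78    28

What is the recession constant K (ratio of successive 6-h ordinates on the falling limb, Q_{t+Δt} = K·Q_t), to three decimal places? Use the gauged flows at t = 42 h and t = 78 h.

K ≈ 0.816

Using the recession-limb readings at t = 42 h and t = 78 h: Q falls from 95 to 28 m³/s over 6 intervals.
K = (Q₂/Q₁)^(1/6) = (28/95)^(1/6) = 0.816.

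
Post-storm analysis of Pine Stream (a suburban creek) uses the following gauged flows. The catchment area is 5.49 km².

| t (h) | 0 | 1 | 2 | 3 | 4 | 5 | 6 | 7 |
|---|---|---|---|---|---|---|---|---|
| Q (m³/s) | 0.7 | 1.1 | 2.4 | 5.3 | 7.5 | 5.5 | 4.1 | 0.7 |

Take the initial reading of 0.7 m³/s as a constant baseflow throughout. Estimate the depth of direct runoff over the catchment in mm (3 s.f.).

Direct runoff: 0.0, 0.4, 1.7, 4.6, 6.8, 4.8, 3.4, 0.0 m³/s; ΣQ_DR = 21.70 m³/s.
V = ΣQ_DR · Δt = 21.70 × 3600 s = 78120 m³.
Over A = 5.49 km², depth = V / A = 14.2 mm.

d ≈ 14.2 mm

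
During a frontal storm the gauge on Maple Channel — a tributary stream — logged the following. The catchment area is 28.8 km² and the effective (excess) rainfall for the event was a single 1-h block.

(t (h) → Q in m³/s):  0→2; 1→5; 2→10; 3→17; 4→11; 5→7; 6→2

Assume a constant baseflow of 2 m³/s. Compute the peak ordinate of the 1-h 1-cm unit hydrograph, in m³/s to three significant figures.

U_p ≈ 30.0 m³/s

Direct runoff: 0.0, 3.0, 8.0, 15.0, 9.0, 5.0, 0.0 m³/s; ΣQ_DR = 40.00 m³/s, peak = 15.0 m³/s.
Runoff depth d = ΣQ_DR·Δt / A = 40.00 × 3600 / (28.8 km²) = 5.000 mm.
The 1-cm UH is the DRH scaled by (10 mm)/d, so U_p = 15.0 × 10/5.000 = 30.0 m³/s.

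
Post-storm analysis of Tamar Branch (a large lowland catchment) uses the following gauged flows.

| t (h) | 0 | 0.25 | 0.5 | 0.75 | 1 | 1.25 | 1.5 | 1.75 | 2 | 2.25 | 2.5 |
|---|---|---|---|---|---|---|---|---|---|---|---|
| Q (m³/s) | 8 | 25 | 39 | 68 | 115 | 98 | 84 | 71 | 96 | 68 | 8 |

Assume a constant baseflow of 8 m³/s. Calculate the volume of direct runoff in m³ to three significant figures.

Direct-runoff ordinates (Q − Q_b): 0.0, 17.0, 31.0, 60.0, 107.0, 90.0, 76.0, 63.0, 88.0, 60.0, 0.0 m³/s.
ΣQ_DR = 592.0 m³/s.
With Δt = 0.25 h = 900 s, V = ΣQ_DR · Δt = 592.0 × 900 = 5.33 × 10^5 m³.

V ≈ 5.33 × 10^5 m³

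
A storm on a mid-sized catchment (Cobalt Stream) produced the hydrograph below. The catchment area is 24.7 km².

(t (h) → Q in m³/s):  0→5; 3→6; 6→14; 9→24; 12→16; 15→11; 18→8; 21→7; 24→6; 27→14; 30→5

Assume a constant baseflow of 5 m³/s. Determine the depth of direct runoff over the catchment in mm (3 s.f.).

d ≈ 26.7 mm

Direct runoff: 0.0, 1.0, 9.0, 19.0, 11.0, 6.0, 3.0, 2.0, 1.0, 9.0, 0.0 m³/s; ΣQ_DR = 61.00 m³/s.
V = ΣQ_DR · Δt = 61.00 × 10800 s = 6.588 × 10^5 m³.
Over A = 24.7 km², depth = V / A = 26.7 mm.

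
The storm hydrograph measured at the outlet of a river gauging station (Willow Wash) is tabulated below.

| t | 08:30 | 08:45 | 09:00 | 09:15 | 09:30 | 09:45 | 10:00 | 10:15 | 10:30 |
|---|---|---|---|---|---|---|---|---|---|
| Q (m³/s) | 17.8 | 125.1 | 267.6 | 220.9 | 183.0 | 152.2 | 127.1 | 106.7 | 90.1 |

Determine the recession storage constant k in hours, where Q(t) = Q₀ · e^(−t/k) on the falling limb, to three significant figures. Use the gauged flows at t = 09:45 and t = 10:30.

On the falling limb, Q drops from 152.2 to 90.1 m³/s between t = 09:45 and t = 10:30 (Δt = 0.75 h).
k = −Δt / ln(Q₂/Q₁) = −0.75 / ln(90.1/152.2) = 1.43 h.

k ≈ 1.43 h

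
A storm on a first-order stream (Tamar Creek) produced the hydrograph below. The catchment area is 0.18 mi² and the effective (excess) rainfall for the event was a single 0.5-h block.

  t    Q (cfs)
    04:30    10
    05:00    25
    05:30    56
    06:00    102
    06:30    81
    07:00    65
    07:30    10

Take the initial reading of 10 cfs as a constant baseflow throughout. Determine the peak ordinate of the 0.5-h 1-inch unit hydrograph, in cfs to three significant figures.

Direct runoff: 0.0, 15.0, 46.0, 92.0, 71.0, 55.0, 0.0 cfs; ΣQ_DR = 279.0 cfs, peak = 92.0 cfs.
Runoff depth d = ΣQ_DR·Δt / A = 279.0 × 1800 / (0.18 mi²) = 1.201 in.
The 1-inch UH is the DRH scaled by (1 in)/d, so U_p = 92.0 × 1/1.201 = 76.6 cfs.

U_p ≈ 76.6 cfs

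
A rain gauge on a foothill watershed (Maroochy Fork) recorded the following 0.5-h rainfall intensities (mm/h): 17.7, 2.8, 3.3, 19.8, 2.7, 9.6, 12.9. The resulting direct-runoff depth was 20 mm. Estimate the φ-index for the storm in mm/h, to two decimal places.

Only the 4 blocks with intensity above φ contribute runoff: 17.7, 19.8, 9.6, 12.9 mm/h.
Σ(I−φ)·Δt = d  ⇒  (17.7+19.8+9.6+12.9 − 4φ)·0.5 = 20
φ = (60.00 − 20/0.5) / 4 = 5.00 mm/h.

φ ≈ 5.00 mm/h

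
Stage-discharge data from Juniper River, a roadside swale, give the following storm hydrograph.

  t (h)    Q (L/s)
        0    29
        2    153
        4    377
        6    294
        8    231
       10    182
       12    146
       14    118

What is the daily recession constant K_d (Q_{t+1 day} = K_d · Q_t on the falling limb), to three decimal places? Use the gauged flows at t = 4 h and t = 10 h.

K_d ≈ 0.054

Between t = 4 h and t = 10 h the flow falls from 377 to 182 L/s over 3×2 h = 6 h.
Per-interval ratio K = (182/377)^(1/3) = 0.7845; K_d = K^(24/2) = 0.054.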